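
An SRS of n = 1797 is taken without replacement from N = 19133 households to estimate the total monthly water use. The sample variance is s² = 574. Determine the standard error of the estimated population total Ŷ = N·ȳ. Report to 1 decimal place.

Var(Ŷ) = N²·Var(ȳ) = N²·(1 − n/N)·s²/n.
f = 1797/19133 = 0.09392150; Var(ȳ) = 0.90607850·574/1797 = 0.28942073.
Var(Ŷ) = 19133² · 0.28942073 = 1.0594874 × 10^8.
SE(Ŷ) = √(1.0594874 × 10^8) = 10293.1.

10293.1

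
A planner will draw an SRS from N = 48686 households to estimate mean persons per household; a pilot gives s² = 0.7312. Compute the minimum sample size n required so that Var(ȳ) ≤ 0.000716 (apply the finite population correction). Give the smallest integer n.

1001

Without fpc, n₀ = s²/D = 0.7312/0.000716 = 1021.2291.
With fpc, (1 − n/N)·s²/n ≤ D requires n ≥ n₀/(1 + n₀/N) = 1021.2291/(1 + 1021.2291/48686) = 1000.2481.
Rounding up, n = 1001.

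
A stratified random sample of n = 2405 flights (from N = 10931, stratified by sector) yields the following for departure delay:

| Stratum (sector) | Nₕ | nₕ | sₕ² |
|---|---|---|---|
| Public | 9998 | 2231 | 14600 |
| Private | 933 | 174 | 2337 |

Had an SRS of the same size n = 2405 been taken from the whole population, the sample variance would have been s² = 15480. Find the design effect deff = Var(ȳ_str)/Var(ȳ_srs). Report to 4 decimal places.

0.8630

Var(ȳ_str) = Σ Wₕ²(1−fₕ)sₕ²/nₕ with Wₕ = Nₕ/10931:
  Public: (9998/10931)²·(1−2231/9998)·14600/2231 = 4.2530446
  Private: (933/10931)²·(1−174/933)·2337/174 = 0.079600005
  → Var(ȳ_str) = 4.3326446.
Var(ȳ_srs) = (1 − 2405/10931)·15480/2405 = 5.0204345.
deff = 4.3326446 / 5.0204345 = 0.8630.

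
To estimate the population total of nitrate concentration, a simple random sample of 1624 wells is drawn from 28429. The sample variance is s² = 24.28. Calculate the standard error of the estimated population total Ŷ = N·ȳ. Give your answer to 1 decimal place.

3375.4

Var(Ŷ) = N²·Var(ȳ) = N²·(1 − n/N)·s²/n.
f = 1624/28429 = 0.05712477; Var(ȳ) = 0.94287523·24.28/1624 = 0.014096681.
Var(Ŷ) = 28429² · 0.014096681 = 1.1393051 × 10^7.
SE(Ŷ) = √(1.1393051 × 10^7) = 3375.4.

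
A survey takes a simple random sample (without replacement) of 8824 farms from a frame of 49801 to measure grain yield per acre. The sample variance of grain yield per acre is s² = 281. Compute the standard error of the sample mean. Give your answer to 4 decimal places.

Under SRS without replacement, Var(ȳ) = (1 − f)·s²/n with f = n/N = 8824/49801 = 0.17718520.
Var(ȳ) = (1 − 0.17718520)·281/8824 = 0.82281480·0.031844968 = 0.026202511.
SE(ȳ) = √(0.026202511) = 0.1619.

0.1619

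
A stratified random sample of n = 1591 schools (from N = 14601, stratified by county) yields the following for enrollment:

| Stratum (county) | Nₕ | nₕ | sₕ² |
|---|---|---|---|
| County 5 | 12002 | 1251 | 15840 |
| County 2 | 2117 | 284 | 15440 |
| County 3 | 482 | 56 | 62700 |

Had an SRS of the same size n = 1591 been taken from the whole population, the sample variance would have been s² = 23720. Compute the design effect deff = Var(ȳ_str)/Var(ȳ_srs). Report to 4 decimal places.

0.7326

Var(ȳ_str) = Σ Wₕ²(1−fₕ)sₕ²/nₕ with Wₕ = Nₕ/14601:
  County 5: (12002/14601)²·(1−1251/12002)·15840/1251 = 7.663641
  County 2: (2117/14601)²·(1−284/2117)·15440/284 = 0.98957127
  County 3: (482/14601)²·(1−56/482)·62700/56 = 1.0783778
  → Var(ȳ_str) = 9.7315901.
Var(ȳ_srs) = (1 − 1591/14601)·23720/1591 = 13.284316.
deff = 9.7315901 / 13.284316 = 0.7326.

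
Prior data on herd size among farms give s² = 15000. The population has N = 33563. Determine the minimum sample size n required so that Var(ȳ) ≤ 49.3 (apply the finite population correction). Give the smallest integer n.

302

Without fpc, n₀ = s²/D = 15000/49.3 = 304.2596.
With fpc, (1 − n/N)·s²/n ≤ D requires n ≥ n₀/(1 + n₀/N) = 304.2596/(1 + 304.2596/33563) = 301.5262.
Rounding up, n = 302.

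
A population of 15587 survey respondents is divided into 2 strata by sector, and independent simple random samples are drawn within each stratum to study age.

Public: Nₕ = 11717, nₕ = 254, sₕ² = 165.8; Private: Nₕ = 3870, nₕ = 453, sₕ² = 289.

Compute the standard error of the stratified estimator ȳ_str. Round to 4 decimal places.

Var(ȳ_str) = Σₕ Wₕ²(1 − fₕ)sₕ²/nₕ with Wₕ = Nₕ/N, N = 15587.
Public: Wₕ = 0.75171617; term = 0.75171617²·(1 − 0.02167790)·165.8/254 = 0.36086143.
Private: Wₕ = 0.24828383; term = 0.24828383²·(1 − 0.11705426)·289/453 = 0.034724061.
Sum = 0.39558549.
SE = √(0.39558549) = 0.6290.

0.6290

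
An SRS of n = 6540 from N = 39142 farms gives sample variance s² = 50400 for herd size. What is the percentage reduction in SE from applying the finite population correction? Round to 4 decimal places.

f = n/N = 6540/39142 = 0.16708395.
SE_no-fpc = √(s²/n) = 2.7760443; SE_fpc = √((1−f)s²/n) = 2.5335356.
Ratio = √(1−f) = 0.91264234. Reduction = 100·(1 − 0.91264234) = 8.7358%.

8.7358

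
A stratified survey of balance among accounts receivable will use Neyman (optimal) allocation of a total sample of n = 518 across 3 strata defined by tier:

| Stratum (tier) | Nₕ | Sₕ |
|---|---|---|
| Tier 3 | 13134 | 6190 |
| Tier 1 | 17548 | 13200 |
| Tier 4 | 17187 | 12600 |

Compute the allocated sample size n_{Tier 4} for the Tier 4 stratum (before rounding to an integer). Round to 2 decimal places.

Neyman allocation: nₕ = n·NₕSₕ / Σⱼ NⱼSⱼ.
Σ NⱼSⱼ = 13134·6190 + 17548·13200 + 17187·12600 = 5.2948926 × 10^8.
n_{Tier 4} = 518·17187·12600 / (5.2948926 × 10^8) = 211.86.

211.86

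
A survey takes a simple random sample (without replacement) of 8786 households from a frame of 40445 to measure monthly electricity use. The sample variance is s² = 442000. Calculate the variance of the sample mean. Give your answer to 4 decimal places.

Under SRS without replacement, Var(ȳ) = (1 − f)·s²/n with f = n/N = 8786/40445 = 0.21723328.
Var(ȳ) = (1 − 0.21723328)·442000/8786 = 0.78276672·50.307307 = 39.378886.

39.3789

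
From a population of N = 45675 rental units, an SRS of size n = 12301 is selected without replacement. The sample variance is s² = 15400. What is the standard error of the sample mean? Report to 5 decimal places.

0.95643

Under SRS without replacement, Var(ȳ) = (1 − f)·s²/n with f = n/N = 12301/45675 = 0.26931582.
Var(ȳ) = (1 − 0.26931582)·15400/12301 = 0.73068418·1.2519307 = 0.91476599.
SE(ȳ) = √(0.91476599) = 0.95643.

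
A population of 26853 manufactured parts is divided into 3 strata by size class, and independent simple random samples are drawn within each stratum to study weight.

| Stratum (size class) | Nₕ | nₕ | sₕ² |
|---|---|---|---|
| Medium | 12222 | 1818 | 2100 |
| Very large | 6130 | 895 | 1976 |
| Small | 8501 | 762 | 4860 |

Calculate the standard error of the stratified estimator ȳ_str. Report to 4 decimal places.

Var(ȳ_str) = Σₕ Wₕ²(1 − fₕ)sₕ²/nₕ with Wₕ = Nₕ/N, N = 26853.
Medium: Wₕ = 0.45514468; term = 0.45514468²·(1 − 0.14874816)·2100/1818 = 0.20369596.
Very large: Wₕ = 0.22827989; term = 0.22827989²·(1 − 0.14600326)·1976/895 = 0.098255177.
Small: Wₕ = 0.31657543; term = 0.31657543²·(1 − 0.08963651)·4860/762 = 0.58190292.
Sum = 0.88385406.
SE = √(0.88385406) = 0.9401.

0.9401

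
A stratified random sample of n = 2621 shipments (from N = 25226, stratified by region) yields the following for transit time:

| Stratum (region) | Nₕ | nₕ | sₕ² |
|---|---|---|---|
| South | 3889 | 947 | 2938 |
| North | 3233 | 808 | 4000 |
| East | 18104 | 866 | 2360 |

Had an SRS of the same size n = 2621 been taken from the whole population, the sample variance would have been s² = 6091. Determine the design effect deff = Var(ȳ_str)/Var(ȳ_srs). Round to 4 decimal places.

0.6978

Var(ȳ_str) = Σ Wₕ²(1−fₕ)sₕ²/nₕ with Wₕ = Nₕ/25226:
  South: (3889/25226)²·(1−947/3889)·2938/947 = 0.055780916
  North: (3233/25226)²·(1−808/3233)·4000/808 = 0.060991497
  East: (18104/25226)²·(1−866/18104)·2360/866 = 1.3364686
  → Var(ȳ_str) = 1.453241.
Var(ȳ_srs) = (1 − 2621/25226)·6091/2621 = 2.0824649.
deff = 1.453241 / 2.0824649 = 0.6978.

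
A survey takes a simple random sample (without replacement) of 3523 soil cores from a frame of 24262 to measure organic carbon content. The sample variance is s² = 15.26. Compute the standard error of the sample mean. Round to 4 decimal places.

Under SRS without replacement, Var(ȳ) = (1 − f)·s²/n with f = n/N = 3523/24262 = 0.14520650.
Var(ȳ) = (1 − 0.14520650)·15.26/3523 = 0.85479350·0.0043315356 = 0.0037025685.
SE(ȳ) = √(0.0037025685) = 0.0608.

0.0608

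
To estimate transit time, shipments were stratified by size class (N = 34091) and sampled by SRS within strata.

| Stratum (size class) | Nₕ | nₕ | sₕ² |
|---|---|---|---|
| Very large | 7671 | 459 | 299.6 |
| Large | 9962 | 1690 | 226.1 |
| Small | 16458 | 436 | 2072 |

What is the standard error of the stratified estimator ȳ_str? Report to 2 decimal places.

1.06

Var(ȳ_str) = Σₕ Wₕ²(1 − fₕ)sₕ²/nₕ with Wₕ = Nₕ/N, N = 34091.
Very large: Wₕ = 0.22501540; term = 0.22501540²·(1 − 0.05983575)·299.6/459 = 0.031071151.
Large: Wₕ = 0.29221789; term = 0.29221789²·(1 − 0.16964465)·226.1/1690 = 0.0094861817.
Small: Wₕ = 0.48276671; term = 0.48276671²·(1 − 0.02649168)·2072/436 = 1.0782453.
Sum = 1.1188026.
SE = √(1.1188026) = 1.06.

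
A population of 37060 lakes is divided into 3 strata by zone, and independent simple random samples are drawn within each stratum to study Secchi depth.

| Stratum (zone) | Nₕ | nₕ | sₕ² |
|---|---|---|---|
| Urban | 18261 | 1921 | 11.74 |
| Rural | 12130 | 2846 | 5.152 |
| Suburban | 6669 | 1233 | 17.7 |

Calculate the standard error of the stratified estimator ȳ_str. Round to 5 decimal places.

Var(ȳ_str) = Σₕ Wₕ²(1 − fₕ)sₕ²/nₕ with Wₕ = Nₕ/N, N = 37060.
Urban: Wₕ = 0.49274150; term = 0.49274150²·(1 − 0.10519687)·11.74/1921 = 0.00132772.
Rural: Wₕ = 0.32730707; term = 0.32730707²·(1 − 0.23462490)·5.152/2846 = 1.4843149 × 10^-4.
Suburban: Wₕ = 0.17995143; term = 0.17995143²·(1 − 0.18488529)·17.7/1233 = 3.7891302 × 10^-4.
Sum = 0.0018550645.
SE = √(0.0018550645) = 0.04307.

0.04307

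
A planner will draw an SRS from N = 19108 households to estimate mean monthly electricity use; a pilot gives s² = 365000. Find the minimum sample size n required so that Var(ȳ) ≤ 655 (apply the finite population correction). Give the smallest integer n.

Without fpc, n₀ = s²/D = 365000/655 = 557.2519.
With fpc, (1 − n/N)·s²/n ≤ D requires n ≥ n₀/(1 + n₀/N) = 557.2519/(1 + 557.2519/19108) = 541.4611.
Rounding up, n = 542.

542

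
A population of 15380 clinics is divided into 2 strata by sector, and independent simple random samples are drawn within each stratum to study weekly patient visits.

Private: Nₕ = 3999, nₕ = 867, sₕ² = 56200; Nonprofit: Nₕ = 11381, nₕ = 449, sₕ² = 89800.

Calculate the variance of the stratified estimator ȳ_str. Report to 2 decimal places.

108.63

Var(ȳ_str) = Σₕ Wₕ²(1 − fₕ)sₕ²/nₕ with Wₕ = Nₕ/N, N = 15380.
Private: Wₕ = 0.26001300; term = 0.26001300²·(1 − 0.21680420)·56200/867 = 3.4322404.
Nonprofit: Wₕ = 0.73998700; term = 0.73998700²·(1 − 0.03945172)·89800/449 = 105.19555.
Sum = 108.62779.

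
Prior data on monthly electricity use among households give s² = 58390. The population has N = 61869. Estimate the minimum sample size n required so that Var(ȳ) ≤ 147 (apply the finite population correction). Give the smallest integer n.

395

Without fpc, n₀ = s²/D = 58390/147 = 397.2109.
With fpc, (1 − n/N)·s²/n ≤ D requires n ≥ n₀/(1 + n₀/N) = 397.2109/(1 + 397.2109/61869) = 394.6770.
Rounding up, n = 395.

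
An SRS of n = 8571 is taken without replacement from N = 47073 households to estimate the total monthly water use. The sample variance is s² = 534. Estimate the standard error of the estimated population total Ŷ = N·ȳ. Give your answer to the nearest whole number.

10626

Var(Ŷ) = N²·Var(ȳ) = N²·(1 − n/N)·s²/n.
f = 8571/47073 = 0.18207890; Var(ȳ) = 0.81792110·534/8571 = 0.050959033.
Var(Ŷ) = 47073² · 0.050959033 = 1.1291846 × 10^8.
SE(Ŷ) = √(1.1291846 × 10^8) = 10626.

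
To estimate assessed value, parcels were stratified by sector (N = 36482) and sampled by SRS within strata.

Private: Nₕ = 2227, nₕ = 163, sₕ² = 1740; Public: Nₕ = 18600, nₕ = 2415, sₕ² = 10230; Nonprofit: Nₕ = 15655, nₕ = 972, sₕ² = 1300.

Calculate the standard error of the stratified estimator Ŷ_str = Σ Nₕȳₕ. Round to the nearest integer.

40394

Var(Ŷ_str) = Σₕ Nₕ²(1 − fₕ)sₕ²/nₕ.
Private: 2227²·(1 − 163/2227)·1740/163 = 4.9067231 × 10^7.
Public: 18600²·(1 − 2415/18600)·10230/2415 = 1.2752172 × 10^9.
Nonprofit: 15655²·(1 − 972/15655)·1300/972 = 3.0742909 × 10^8.
Sum = 1.6317135 × 10^9.
SE = √(1.6317135 × 10^9) = 40394.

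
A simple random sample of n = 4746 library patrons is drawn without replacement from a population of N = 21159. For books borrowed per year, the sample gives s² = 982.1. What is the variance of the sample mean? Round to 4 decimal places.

0.1605

Under SRS without replacement, Var(ȳ) = (1 − f)·s²/n with f = n/N = 4746/21159 = 0.22430172.
Var(ȳ) = (1 − 0.22430172)·982.1/4746 = 0.77569828·0.20693215 = 0.16051692.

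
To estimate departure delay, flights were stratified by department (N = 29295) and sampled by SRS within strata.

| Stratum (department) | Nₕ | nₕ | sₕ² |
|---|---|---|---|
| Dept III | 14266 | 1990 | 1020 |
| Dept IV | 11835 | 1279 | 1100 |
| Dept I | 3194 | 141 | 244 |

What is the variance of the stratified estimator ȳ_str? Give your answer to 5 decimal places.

0.24946

Var(ȳ_str) = Σₕ Wₕ²(1 − fₕ)sₕ²/nₕ with Wₕ = Nₕ/N, N = 29295.
Dept III: Wₕ = 0.48697730; term = 0.48697730²·(1 − 0.13949250)·1020/1990 = 0.10459699.
Dept IV: Wₕ = 0.40399386; term = 0.40399386²·(1 − 0.10806929)·1100/1279 = 0.12519955.
Dept I: Wₕ = 0.10902884; term = 0.10902884²·(1 − 0.04414527)·244/141 = 0.019662803.
Sum = 0.24945934.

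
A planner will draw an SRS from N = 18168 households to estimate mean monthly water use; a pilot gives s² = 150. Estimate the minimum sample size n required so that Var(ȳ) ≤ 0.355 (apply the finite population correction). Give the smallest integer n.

413

Without fpc, n₀ = s²/D = 150/0.355 = 422.5352.
With fpc, (1 − n/N)·s²/n ≤ D requires n ≥ n₀/(1 + n₀/N) = 422.5352/(1 + 422.5352/18168) = 412.9316.
Rounding up, n = 413.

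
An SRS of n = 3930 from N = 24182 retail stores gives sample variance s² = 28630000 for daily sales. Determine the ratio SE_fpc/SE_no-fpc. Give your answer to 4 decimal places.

0.9151

f = n/N = 3930/24182 = 0.16251758.
SE_no-fpc = √(s²/n) = 85.352137; SE_fpc = √((1−f)s²/n) = 78.109211.
Ratio = √(1−f) = 0.91514066.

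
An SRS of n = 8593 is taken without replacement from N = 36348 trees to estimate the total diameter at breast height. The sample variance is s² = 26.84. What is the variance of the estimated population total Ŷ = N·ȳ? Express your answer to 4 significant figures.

3.151 × 10^6

Var(Ŷ) = N²·Var(ȳ) = N²·(1 − n/N)·s²/n.
f = 8593/36348 = 0.23640916; Var(ȳ) = 0.76359084·26.84/8593 = 0.0023850551.
Var(Ŷ) = 36348² · 0.0023850551 = 3.1510802 × 10^6.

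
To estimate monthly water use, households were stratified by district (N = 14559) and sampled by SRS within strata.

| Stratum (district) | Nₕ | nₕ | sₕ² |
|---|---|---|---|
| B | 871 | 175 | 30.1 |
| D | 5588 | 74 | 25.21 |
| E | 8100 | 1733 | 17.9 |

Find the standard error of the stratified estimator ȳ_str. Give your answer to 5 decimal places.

0.22919

Var(ȳ_str) = Σₕ Wₕ²(1 − fₕ)sₕ²/nₕ with Wₕ = Nₕ/N, N = 14559.
B: Wₕ = 0.05982554; term = 0.05982554²·(1 − 0.20091848)·30.1/175 = 4.9191804 × 10^-4.
D: Wₕ = 0.38381757; term = 0.38381757²·(1 − 0.01324266)·25.21/74 = 0.049522344.
E: Wₕ = 0.55635689; term = 0.55635689²·(1 − 0.21395062)·17.9/1733 = 0.0025131085.
Sum = 0.052527371.
SE = √(0.052527371) = 0.22919.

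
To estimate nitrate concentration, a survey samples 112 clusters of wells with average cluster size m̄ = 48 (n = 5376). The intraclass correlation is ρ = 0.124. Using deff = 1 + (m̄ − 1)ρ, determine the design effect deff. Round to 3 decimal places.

6.828

deff = 1 + (48 − 1)·0.124 = 1 + 5.828 = 6.828.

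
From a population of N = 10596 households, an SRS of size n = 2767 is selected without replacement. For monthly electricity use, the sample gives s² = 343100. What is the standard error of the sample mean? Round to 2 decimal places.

Under SRS without replacement, Var(ȳ) = (1 − f)·s²/n with f = n/N = 2767/10596 = 0.26113628.
Var(ȳ) = (1 − 0.26113628)·343100/2767 = 0.73886372·123.99711 = 91.616965.
SE(ȳ) = √(91.616965) = 9.57.

9.57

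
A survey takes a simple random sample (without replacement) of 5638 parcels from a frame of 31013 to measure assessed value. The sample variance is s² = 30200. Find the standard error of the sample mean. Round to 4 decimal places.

Under SRS without replacement, Var(ȳ) = (1 − f)·s²/n with f = n/N = 5638/31013 = 0.18179473.
Var(ȳ) = (1 − 0.18179473)·30200/5638 = 0.81820527·5.3565094 = 4.3827242.
SE(ȳ) = √(4.3827242) = 2.0935.

2.0935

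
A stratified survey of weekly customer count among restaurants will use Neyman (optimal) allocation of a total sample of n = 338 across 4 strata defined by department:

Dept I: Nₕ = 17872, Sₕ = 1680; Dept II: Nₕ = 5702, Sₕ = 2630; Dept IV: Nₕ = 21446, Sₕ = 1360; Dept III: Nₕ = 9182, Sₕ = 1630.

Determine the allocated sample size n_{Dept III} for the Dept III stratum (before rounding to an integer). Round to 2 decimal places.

Neyman allocation: nₕ = n·NₕSₕ / Σⱼ NⱼSⱼ.
Σ NⱼSⱼ = 17872·1680 + 5702·2630 + 21446·1360 + 9182·1630 = 8.915444 × 10^7.
n_{Dept III} = 338·9182·1630 / (8.915444 × 10^7) = 56.74.

56.74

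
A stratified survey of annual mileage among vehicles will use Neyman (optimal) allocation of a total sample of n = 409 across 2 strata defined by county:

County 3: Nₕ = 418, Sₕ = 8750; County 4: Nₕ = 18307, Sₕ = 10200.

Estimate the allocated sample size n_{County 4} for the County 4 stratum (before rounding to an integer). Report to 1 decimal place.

401.1

Neyman allocation: nₕ = n·NₕSₕ / Σⱼ NⱼSⱼ.
Σ NⱼSⱼ = 418·8750 + 18307·10200 = 1.903889 × 10^8.
n_{County 4} = 409·18307·10200 / (1.903889 × 10^8) = 401.1.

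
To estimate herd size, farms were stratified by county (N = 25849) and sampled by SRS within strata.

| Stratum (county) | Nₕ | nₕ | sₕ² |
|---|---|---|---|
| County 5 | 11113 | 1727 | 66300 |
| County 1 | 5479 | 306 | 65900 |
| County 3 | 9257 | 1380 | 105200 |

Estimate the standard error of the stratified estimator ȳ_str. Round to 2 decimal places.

4.84

Var(ȳ_str) = Σₕ Wₕ²(1 − fₕ)sₕ²/nₕ with Wₕ = Nₕ/N, N = 25849.
County 5: Wₕ = 0.42991992; term = 0.42991992²·(1 − 0.15540358)·66300/1727 = 5.9930177.
County 1: Wₕ = 0.21196178; term = 0.21196178²·(1 − 0.05584961)·65900/306 = 9.1352466.
County 3: Wₕ = 0.35811830; term = 0.35811830²·(1 − 0.14907637)·105200/1380 = 8.3191752.
Sum = 23.44744.
SE = √(23.44744) = 4.84.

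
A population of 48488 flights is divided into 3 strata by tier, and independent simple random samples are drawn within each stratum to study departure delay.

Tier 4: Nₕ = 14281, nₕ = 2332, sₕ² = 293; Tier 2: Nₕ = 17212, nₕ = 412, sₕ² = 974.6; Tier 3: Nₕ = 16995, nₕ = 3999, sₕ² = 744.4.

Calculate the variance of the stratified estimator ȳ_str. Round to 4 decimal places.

Var(ȳ_str) = Σₕ Wₕ²(1 − fₕ)sₕ²/nₕ with Wₕ = Nₕ/N, N = 48488.
Tier 4: Wₕ = 0.29452648; term = 0.29452648²·(1 − 0.16329389)·293/2332 = 0.0091192834.
Tier 2: Wₕ = 0.35497443; term = 0.35497443²·(1 − 0.02393679)·974.6/412 = 0.29093855.
Tier 3: Wₕ = 0.35049909; term = 0.35049909²·(1 − 0.23530450)·744.4/3999 = 0.01748708.
Sum = 0.31754491.

0.3175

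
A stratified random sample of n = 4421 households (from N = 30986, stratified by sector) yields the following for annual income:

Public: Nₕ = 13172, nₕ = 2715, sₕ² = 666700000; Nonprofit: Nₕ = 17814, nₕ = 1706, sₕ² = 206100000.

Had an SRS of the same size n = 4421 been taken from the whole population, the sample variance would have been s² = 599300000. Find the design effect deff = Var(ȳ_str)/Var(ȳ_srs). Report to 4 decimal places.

Var(ȳ_str) = Σ Wₕ²(1−fₕ)sₕ²/nₕ with Wₕ = Nₕ/30986:
  Public: (13172/30986)²·(1−2715/13172)·666700000/2715 = 35228.035
  Nonprofit: (17814/30986)²·(1−1706/17814)·206100000/1706 = 36105.304
  → Var(ȳ_str) = 71333.339.
Var(ȳ_srs) = (1 − 4421/30986)·599300000/4421 = 116216.57.
deff = 71333.339 / 116216.57 = 0.6138.

0.6138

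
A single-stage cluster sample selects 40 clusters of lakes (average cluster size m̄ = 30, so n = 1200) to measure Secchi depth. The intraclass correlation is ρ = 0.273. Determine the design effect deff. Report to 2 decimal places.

deff = 1 + (30 − 1)·0.273 = 1 + 7.917 = 8.917.

8.92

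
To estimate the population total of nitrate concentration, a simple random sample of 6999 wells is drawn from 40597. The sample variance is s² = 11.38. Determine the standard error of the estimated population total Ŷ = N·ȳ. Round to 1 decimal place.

Var(Ŷ) = N²·Var(ȳ) = N²·(1 − n/N)·s²/n.
f = 6999/40597 = 0.17240190; Var(ȳ) = 0.82759810·11.38/6999 = 0.0013456303.
Var(Ŷ) = 40597² · 0.0013456303 = 2.2177554 × 10^6.
SE(Ŷ) = √(2.2177554 × 10^6) = 1489.2.

1489.2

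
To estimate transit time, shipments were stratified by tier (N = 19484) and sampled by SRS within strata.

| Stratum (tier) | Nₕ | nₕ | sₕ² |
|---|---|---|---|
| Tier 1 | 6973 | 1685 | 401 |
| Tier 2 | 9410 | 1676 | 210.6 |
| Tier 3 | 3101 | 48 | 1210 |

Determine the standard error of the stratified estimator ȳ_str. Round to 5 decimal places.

Var(ȳ_str) = Σₕ Wₕ²(1 − fₕ)sₕ²/nₕ with Wₕ = Nₕ/N, N = 19484.
Tier 1: Wₕ = 0.35788339; term = 0.35788339²·(1 − 0.24164635)·401/1685 = 0.02311529.
Tier 2: Wₕ = 0.48296038; term = 0.48296038²·(1 − 0.17810840)·210.6/1676 = 0.024089174.
Tier 3: Wₕ = 0.15915623; term = 0.15915623²·(1 − 0.01547888)·1210/48 = 0.62866092.
Sum = 0.67586538.
SE = √(0.67586538) = 0.82211.

0.82211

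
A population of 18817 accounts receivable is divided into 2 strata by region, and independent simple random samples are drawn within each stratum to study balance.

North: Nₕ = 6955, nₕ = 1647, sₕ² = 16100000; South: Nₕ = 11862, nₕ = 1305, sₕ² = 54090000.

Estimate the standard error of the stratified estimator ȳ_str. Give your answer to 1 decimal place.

Var(ȳ_str) = Σₕ Wₕ²(1 − fₕ)sₕ²/nₕ with Wₕ = Nₕ/N, N = 18817.
North: Wₕ = 0.36961258; term = 0.36961258²·(1 − 0.23680805)·16100000/1647 = 1019.2003.
South: Wₕ = 0.63038742; term = 0.63038742²·(1 − 0.11001517)·54090000/1305 = 14658.993.
Sum = 15678.193.
SE = √(15678.193) = 125.2.

125.2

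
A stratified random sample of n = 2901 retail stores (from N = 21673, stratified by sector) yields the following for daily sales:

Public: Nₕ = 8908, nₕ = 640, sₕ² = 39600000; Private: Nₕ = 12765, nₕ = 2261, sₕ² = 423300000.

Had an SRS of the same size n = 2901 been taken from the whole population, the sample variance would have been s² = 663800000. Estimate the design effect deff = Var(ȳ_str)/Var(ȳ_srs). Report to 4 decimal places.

0.3186

Var(ȳ_str) = Σ Wₕ²(1−fₕ)sₕ²/nₕ with Wₕ = Nₕ/21673:
  Public: (8908/21673)²·(1−640/8908)·39600000/640 = 9701.9231
  Private: (12765/21673)²·(1−2261/12765)·423300000/2261 = 53442.304
  → Var(ȳ_str) = 63144.227.
Var(ȳ_srs) = (1 − 2901/21673)·663800000/2901 = 198189.68.
deff = 63144.227 / 198189.68 = 0.3186.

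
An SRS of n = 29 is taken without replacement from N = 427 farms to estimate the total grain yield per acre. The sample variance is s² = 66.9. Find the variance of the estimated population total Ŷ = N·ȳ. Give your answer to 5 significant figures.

Var(Ŷ) = N²·Var(ȳ) = N²·(1 − n/N)·s²/n.
f = 29/427 = 0.06791569; Var(ȳ) = 0.93208431·66.9/29 = 2.1502221.
Var(Ŷ) = 427² · 2.1502221 = 392047.85.

392050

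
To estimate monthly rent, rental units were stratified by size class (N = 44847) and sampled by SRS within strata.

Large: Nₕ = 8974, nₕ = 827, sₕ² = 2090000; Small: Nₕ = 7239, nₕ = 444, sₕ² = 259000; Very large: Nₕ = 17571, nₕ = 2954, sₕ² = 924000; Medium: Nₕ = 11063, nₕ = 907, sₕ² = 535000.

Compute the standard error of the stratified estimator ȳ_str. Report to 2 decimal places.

Var(ȳ_str) = Σₕ Wₕ²(1 − fₕ)sₕ²/nₕ with Wₕ = Nₕ/N, N = 44847.
Large: Wₕ = 0.20010257; term = 0.20010257²·(1 − 0.09215511)·2090000/827 = 91.866626.
Small: Wₕ = 0.16141548; term = 0.16141548²·(1 − 0.06133444)·259000/444 = 14.26652.
Very large: Wₕ = 0.39179878; term = 0.39179878²·(1 − 0.16811792)·924000/2954 = 39.943803.
Medium: Wₕ = 0.24668317; term = 0.24668317²·(1 − 0.08198500)·535000/907 = 32.951509.
Sum = 179.02846.
SE = √(179.02846) = 13.38.

13.38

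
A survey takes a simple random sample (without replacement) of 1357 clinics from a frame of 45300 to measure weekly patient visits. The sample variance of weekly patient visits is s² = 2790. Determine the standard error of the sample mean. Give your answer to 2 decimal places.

Under SRS without replacement, Var(ȳ) = (1 − f)·s²/n with f = n/N = 1357/45300 = 0.02995585.
Var(ȳ) = (1 − 0.02995585)·2790/1357 = 0.97004415·2.0560059 = 1.9944165.
SE(ȳ) = √(1.9944165) = 1.41.

1.41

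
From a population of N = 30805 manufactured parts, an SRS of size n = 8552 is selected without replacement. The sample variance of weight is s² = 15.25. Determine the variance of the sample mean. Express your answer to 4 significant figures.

0.001288

Under SRS without replacement, Var(ȳ) = (1 − f)·s²/n with f = n/N = 8552/30805 = 0.27761727.
Var(ȳ) = (1 − 0.27761727)·15.25/8552 = 0.72238273·0.0017832086 = 0.0012881591.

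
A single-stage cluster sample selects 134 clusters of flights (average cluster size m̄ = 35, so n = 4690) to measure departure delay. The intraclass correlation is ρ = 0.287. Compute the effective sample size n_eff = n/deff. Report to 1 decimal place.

deff = 1 + (35 − 1)·0.287 = 1 + 9.758 = 10.758.
n_eff = 4690 / 10.758 = 436.0.

436.0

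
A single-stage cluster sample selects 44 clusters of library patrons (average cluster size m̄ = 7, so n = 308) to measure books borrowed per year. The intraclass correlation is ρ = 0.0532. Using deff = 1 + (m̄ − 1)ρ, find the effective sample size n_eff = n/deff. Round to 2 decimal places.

233.47

deff = 1 + (7 − 1)·0.0532 = 1 + 0.3192 = 1.3192.
n_eff = 308 / 1.3192 = 233.47.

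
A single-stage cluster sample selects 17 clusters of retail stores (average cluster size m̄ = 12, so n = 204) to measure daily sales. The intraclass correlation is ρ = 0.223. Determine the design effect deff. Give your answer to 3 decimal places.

deff = 1 + (12 − 1)·0.223 = 1 + 2.453 = 3.453.

3.453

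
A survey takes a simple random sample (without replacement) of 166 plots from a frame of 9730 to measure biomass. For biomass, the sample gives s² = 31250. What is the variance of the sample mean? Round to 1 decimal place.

Under SRS without replacement, Var(ȳ) = (1 − f)·s²/n with f = n/N = 166/9730 = 0.01706064.
Var(ȳ) = (1 − 0.01706064)·31250/166 = 0.98293936·188.25301 = 185.0413.

185.0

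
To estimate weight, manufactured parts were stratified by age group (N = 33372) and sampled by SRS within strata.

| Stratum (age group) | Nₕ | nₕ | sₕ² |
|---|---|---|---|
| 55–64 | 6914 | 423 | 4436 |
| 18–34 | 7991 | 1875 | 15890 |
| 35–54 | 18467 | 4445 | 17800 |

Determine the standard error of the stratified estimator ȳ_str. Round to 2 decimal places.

1.31

Var(ȳ_str) = Σₕ Wₕ²(1 − fₕ)sₕ²/nₕ with Wₕ = Nₕ/N, N = 33372.
55–64: Wₕ = 0.20717967; term = 0.20717967²·(1 − 0.06118021)·4436/423 = 0.42259824.
18–34: Wₕ = 0.23945224; term = 0.23945224²·(1 − 0.23463897)·15890/1875 = 0.3719005.
35–54: Wₕ = 0.55336809; term = 0.55336809²·(1 − 0.24069963)·17800/4445 = 0.93108661.
Sum = 1.7255854.
SE = √(1.7255854) = 1.31.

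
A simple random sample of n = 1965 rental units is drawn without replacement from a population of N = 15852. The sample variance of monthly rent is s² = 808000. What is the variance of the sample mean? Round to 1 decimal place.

Under SRS without replacement, Var(ȳ) = (1 − f)·s²/n with f = n/N = 1965/15852 = 0.12395912.
Var(ȳ) = (1 − 0.12395912)·808000/1965 = 0.87604088·411.19593 = 360.22444.

360.2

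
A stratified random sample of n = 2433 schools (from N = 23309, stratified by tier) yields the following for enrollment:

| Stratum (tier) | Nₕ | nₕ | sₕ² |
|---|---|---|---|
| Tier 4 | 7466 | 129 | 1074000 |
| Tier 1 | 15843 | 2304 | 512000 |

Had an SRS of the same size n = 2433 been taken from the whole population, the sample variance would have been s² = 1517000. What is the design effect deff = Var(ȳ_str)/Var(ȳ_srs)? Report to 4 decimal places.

Var(ȳ_str) = Σ Wₕ²(1−fₕ)sₕ²/nₕ with Wₕ = Nₕ/23309:
  Tier 4: (7466/23309)²·(1−129/7466)·1074000/129 = 839.40933
  Tier 1: (15843/23309)²·(1−2304/15843)·512000/2304 = 87.733249
  → Var(ȳ_str) = 927.14258.
Var(ȳ_srs) = (1 − 2433/23309)·1517000/2433 = 558.42791.
deff = 927.14258 / 558.42791 = 1.6603.

1.6603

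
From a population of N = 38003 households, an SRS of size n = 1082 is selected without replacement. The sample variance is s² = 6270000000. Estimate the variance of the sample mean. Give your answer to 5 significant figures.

Under SRS without replacement, Var(ȳ) = (1 − f)·s²/n with f = n/N = 1082/38003 = 0.02847144.
Var(ȳ) = (1 − 0.02847144)·6270000000/1082 = 0.97152856·5.7948244 × 10^6 = 5.6298374 × 10^6.

5.6298 × 10^6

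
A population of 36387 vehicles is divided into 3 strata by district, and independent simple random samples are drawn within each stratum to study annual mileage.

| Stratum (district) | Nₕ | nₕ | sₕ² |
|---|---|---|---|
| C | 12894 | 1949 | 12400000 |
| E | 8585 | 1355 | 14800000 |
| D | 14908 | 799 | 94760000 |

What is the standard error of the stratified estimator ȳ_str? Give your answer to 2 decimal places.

141.53

Var(ȳ_str) = Σₕ Wₕ²(1 − fₕ)sₕ²/nₕ with Wₕ = Nₕ/N, N = 36387.
C: Wₕ = 0.35435733; term = 0.35435733²·(1 − 0.15115558)·12400000/1949 = 678.14221.
E: Wₕ = 0.23593591; term = 0.23593591²·(1 − 0.15783343)·14800000/1355 = 512.04545.
D: Wₕ = 0.40970676; term = 0.40970676²·(1 − 0.05359539)·94760000/799 = 18840.889.
Sum = 20031.077.
SE = √(20031.077) = 141.53.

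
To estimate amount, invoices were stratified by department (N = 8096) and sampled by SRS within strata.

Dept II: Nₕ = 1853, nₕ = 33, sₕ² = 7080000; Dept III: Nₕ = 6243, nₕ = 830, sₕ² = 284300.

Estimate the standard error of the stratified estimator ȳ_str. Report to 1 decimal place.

105.9

Var(ȳ_str) = Σₕ Wₕ²(1 − fₕ)sₕ²/nₕ with Wₕ = Nₕ/N, N = 8096.
Dept II: Wₕ = 0.22887846; term = 0.22887846²·(1 − 0.01780896)·7080000/33 = 11038.883.
Dept III: Wₕ = 0.77112154; term = 0.77112154²·(1 − 0.13294890)·284300/830 = 176.59936.
Sum = 11215.482.
SE = √(11215.482) = 105.9.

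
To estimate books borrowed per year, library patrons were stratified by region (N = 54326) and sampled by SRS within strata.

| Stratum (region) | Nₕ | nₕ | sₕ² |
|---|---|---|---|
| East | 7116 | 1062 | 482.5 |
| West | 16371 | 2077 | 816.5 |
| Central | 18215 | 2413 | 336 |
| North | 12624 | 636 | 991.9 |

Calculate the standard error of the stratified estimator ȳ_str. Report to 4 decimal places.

0.3624

Var(ȳ_str) = Σₕ Wₕ²(1 − fₕ)sₕ²/nₕ with Wₕ = Nₕ/N, N = 54326.
East: Wₕ = 0.13098700; term = 0.13098700²·(1 − 0.14924115)·482.5/1062 = 0.0066318653.
West: Wₕ = 0.30134742; term = 0.30134742²·(1 − 0.12687069)·816.5/2077 = 0.031169743.
Central: Wₕ = 0.33529065; term = 0.33529065²·(1 − 0.13247324)·336/2413 = 0.013580249.
North: Wₕ = 0.23237492; term = 0.23237492²·(1 − 0.05038023)·991.9/636 = 0.079972199.
Sum = 0.13135406.
SE = √(0.13135406) = 0.3624.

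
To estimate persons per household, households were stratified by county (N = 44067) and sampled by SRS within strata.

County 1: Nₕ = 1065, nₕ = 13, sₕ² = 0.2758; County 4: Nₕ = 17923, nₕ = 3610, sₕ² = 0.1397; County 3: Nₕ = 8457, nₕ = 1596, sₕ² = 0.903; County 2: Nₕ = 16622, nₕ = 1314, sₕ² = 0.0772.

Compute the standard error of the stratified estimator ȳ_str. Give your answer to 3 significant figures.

0.00648

Var(ȳ_str) = Σₕ Wₕ²(1 − fₕ)sₕ²/nₕ with Wₕ = Nₕ/N, N = 44067.
County 1: Wₕ = 0.02416774; term = 0.02416774²·(1 − 0.01220657)·0.2758/13 = 1.2240222 × 10^-5.
County 4: Wₕ = 0.40672158; term = 0.40672158²·(1 − 0.20141717)·0.1397/3610 = 5.1121502 × 10^-6.
County 3: Wₕ = 0.19191232; term = 0.19191232²·(1 − 0.18871940)·0.903/1596 = 1.6905641 × 10^-5.
County 2: Wₕ = 0.37719836; term = 0.37719836²·(1 − 0.07905186)·0.0772/1314 = 7.698333 × 10^-6.
Sum = 4.1956346 × 10^-5.
SE = √(4.1956346 × 10^-5) = 0.00648.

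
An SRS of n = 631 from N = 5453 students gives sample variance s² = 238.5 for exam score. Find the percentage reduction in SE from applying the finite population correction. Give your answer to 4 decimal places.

f = n/N = 631/5453 = 0.11571612.
SE_no-fpc = √(s²/n) = 0.61479385; SE_fpc = √((1−f)s²/n) = 0.57812981.
Ratio = √(1−f) = 0.94036370. Reduction = 100·(1 − 0.94036370) = 5.9636%.

5.9636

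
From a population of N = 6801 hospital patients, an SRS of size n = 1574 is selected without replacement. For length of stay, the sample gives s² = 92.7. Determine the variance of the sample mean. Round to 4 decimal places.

Under SRS without replacement, Var(ȳ) = (1 − f)·s²/n with f = n/N = 1574/6801 = 0.23143655.
Var(ȳ) = (1 − 0.23143655)·92.7/1574 = 0.76856345·0.058894536 = 0.045264188.

0.0453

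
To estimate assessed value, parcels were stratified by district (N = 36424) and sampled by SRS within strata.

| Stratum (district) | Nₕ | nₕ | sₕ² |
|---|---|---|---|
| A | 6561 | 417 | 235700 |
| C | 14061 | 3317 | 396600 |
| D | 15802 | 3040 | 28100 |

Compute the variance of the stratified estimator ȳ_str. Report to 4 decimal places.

32.1939

Var(ȳ_str) = Σₕ Wₕ²(1 − fₕ)sₕ²/nₕ with Wₕ = Nₕ/N, N = 36424.
A: Wₕ = 0.18012849; term = 0.18012849²·(1 − 0.06355738)·235700/417 = 17.173922.
C: Wₕ = 0.38603668; term = 0.38603668²·(1 − 0.23590072)·396600/3317 = 13.614891.
D: Wₕ = 0.43383483; term = 0.43383483²·(1 − 0.19238071)·28100/3040 = 1.4050386.
Sum = 32.193852.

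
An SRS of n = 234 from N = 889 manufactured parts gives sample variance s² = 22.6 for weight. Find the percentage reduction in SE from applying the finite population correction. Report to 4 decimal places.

f = n/N = 234/889 = 0.26321710.
SE_no-fpc = √(s²/n) = 0.31077515; SE_fpc = √((1−f)s²/n) = 0.26675714.
Ratio = √(1−f) = 0.85836059. Reduction = 100·(1 − 0.85836059) = 14.1639%.

14.1639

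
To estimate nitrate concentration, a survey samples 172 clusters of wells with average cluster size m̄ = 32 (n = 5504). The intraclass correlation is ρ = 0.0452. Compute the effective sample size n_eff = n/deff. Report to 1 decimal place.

deff = 1 + (32 − 1)·0.0452 = 1 + 1.4012 = 2.4012.
n_eff = 5504 / 2.4012 = 2292.2.

2292.2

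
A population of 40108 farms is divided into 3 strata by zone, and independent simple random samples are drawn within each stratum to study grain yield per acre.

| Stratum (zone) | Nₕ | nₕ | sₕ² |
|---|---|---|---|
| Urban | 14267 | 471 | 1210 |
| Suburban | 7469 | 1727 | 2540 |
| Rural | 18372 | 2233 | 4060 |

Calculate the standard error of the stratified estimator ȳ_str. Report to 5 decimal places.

0.82986

Var(ȳ_str) = Σₕ Wₕ²(1 − fₕ)sₕ²/nₕ with Wₕ = Nₕ/N, N = 40108.
Urban: Wₕ = 0.35571457; term = 0.35571457²·(1 − 0.03301325)·1210/471 = 0.31433178.
Suburban: Wₕ = 0.18622220; term = 0.18622220²·(1 − 0.23122239)·2540/1727 = 0.039210738.
Rural: Wₕ = 0.45806323; term = 0.45806323²·(1 − 0.12154365)·4060/2233 = 0.33512618.
Sum = 0.6886687.
SE = √(0.6886687) = 0.82986.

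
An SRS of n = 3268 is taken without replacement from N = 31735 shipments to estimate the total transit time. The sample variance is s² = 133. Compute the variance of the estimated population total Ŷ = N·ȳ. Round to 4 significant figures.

3.677 × 10^7

Var(Ŷ) = N²·Var(ȳ) = N²·(1 − n/N)·s²/n.
f = 3268/31735 = 0.10297778; Var(ȳ) = 0.89702222·133/3268 = 0.036506718.
Var(Ŷ) = 31735² · 0.036506718 = 3.6766289 × 10^7.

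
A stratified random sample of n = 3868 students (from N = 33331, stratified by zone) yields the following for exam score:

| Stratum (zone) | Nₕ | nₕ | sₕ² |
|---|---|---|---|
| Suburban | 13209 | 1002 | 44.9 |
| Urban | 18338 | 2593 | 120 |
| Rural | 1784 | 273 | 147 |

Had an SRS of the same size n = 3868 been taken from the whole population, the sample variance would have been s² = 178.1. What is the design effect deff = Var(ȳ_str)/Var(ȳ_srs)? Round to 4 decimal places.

0.4874

Var(ȳ_str) = Σ Wₕ²(1−fₕ)sₕ²/nₕ with Wₕ = Nₕ/33331:
  Suburban: (13209/33331)²·(1−1002/13209)·44.9/1002 = 0.0065037047
  Urban: (18338/33331)²·(1−2593/18338)·120/2593 = 0.012027536
  Rural: (1784/33331)²·(1−273/1784)·147/273 = 0.0013065238
  → Var(ȳ_str) = 0.019837765.
Var(ȳ_srs) = (1 − 3868/33331)·178.1/3868 = 0.040701093.
deff = 0.019837765 / 0.040701093 = 0.4874.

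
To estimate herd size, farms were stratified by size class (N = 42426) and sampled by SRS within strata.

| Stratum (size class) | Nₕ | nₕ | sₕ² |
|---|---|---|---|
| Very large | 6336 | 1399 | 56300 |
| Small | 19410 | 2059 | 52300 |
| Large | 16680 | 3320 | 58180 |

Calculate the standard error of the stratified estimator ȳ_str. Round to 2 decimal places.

2.76

Var(ȳ_str) = Σₕ Wₕ²(1 − fₕ)sₕ²/nₕ with Wₕ = Nₕ/N, N = 42426.
Very large: Wₕ = 0.14934238; term = 0.14934238²·(1 − 0.22080177)·56300/1399 = 0.69936646.
Small: Wₕ = 0.45750247; term = 0.45750247²·(1 − 0.10607934)·52300/2059 = 4.7525994.
Large: Wₕ = 0.39315514; term = 0.39315514²·(1 − 0.19904077)·58180/3320 = 2.1695715.
Sum = 7.6215374.
SE = √(7.6215374) = 2.76.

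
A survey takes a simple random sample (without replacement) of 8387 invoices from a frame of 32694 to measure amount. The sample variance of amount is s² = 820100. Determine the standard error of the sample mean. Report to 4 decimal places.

Under SRS without replacement, Var(ȳ) = (1 − f)·s²/n with f = n/N = 8387/32694 = 0.25653025.
Var(ȳ) = (1 − 0.25653025)·820100/8387 = 0.74346975·97.782282 = 72.698169.
SE(ȳ) = √(72.698169) = 8.5263.

8.5263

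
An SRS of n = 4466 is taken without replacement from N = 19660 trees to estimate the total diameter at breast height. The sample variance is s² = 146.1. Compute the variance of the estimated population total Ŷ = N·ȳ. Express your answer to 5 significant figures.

Var(Ŷ) = N²·Var(ȳ) = N²·(1 − n/N)·s²/n.
f = 4466/19660 = 0.22716175; Var(ȳ) = 0.77283825·146.1/4466 = 0.025282505.
Var(Ŷ) = 19660² · 0.025282505 = 9.7720826 × 10^6.

9.7721 × 10^6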